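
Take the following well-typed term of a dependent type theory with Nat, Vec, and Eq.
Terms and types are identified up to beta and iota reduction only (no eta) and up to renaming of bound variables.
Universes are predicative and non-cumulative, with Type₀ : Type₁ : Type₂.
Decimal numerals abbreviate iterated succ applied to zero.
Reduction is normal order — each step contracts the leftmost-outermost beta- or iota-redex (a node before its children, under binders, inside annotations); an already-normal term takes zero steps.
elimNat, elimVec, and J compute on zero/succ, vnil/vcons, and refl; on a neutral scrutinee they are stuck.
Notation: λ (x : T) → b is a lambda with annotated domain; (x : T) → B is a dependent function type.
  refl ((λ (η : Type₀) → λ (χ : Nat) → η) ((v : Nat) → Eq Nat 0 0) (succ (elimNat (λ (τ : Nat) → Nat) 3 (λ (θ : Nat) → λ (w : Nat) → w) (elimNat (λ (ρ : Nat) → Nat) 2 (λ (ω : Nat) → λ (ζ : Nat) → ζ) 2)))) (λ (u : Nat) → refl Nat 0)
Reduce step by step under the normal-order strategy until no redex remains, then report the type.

reduction (normal order):
  refl ((λ (η : Type₀) → λ (χ : Nat) → η) ((v : Nat) → Eq Nat 0 0) (succ (elimNat (λ (τ : Nat) → Nat) 3 (λ (θ : Nat) → λ (w : Nat) → w) (elimNat (λ (ρ : Nat) → Nat) 2 (λ (ω : Nat) → λ (ζ : Nat) → ζ) 2)))) (λ (u : Nat) → refl Nat 0)
  ~> refl ((λ (η : Nat) → (χ : Nat) → Eq Nat 0 0) (succ (elimNat (λ (v : Nat) → Nat) 3 (λ (τ : Nat) → λ (θ : Nat) → θ) (elimNat (λ (w : Nat) → Nat) 2 (λ (ρ : Nat) → λ (ω : Nat) → ω) 2)))) (λ (ζ : Nat) → refl Nat 0)
  ~> refl ((η : Nat) → Eq Nat 0 0) (λ (χ : Nat) → refl Nat 0)
inferred type:
  Eq ((η : Nat) → Eq Nat 0 0) (λ (χ : Nat) → refl Nat 0) (λ (v : Nat) → refl Nat 0)


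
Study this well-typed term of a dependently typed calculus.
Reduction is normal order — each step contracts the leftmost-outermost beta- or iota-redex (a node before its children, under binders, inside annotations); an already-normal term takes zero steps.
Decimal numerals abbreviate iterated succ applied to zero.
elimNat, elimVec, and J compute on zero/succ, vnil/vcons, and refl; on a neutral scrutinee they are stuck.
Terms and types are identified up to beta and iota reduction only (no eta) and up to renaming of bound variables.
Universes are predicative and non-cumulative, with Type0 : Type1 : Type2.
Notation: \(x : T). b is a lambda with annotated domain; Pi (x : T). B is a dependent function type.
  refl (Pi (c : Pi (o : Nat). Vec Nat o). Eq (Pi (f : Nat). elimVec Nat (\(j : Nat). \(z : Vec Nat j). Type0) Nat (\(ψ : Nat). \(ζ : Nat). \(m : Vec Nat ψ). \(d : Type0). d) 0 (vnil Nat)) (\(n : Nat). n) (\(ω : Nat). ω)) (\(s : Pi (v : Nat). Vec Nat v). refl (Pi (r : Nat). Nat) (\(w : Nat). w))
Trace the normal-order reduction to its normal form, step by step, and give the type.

reduction (normal order):
  refl (Pi (c : Pi (o : Nat). Vec Nat o). Eq (Pi (f : Nat). elimVec Nat (\(j : Nat). \(z : Vec Nat j). Type0) Nat (\(ψ : Nat). \(ζ : Nat). \(m : Vec Nat ψ). \(d : Type0). d) 0 (vnil Nat)) (\(n : Nat). n) (\(ω : Nat). ω)) (\(s : Pi (v : Nat). Vec Nat v). refl (Pi (r : Nat). Nat) (\(w : Nat). w))
  ~> refl (Pi (c : Pi (o : Nat). Vec Nat o). Eq (Pi (f : Nat). Nat) (\(j : Nat). j) (\(z : Nat). z)) (\(ψ : Pi (ζ : Nat). Vec Nat ζ). refl (Pi (m : Nat). Nat) (\(d : Nat). d))
the term's type:
  Eq (Pi (c : Pi (o : Nat). Vec Nat o). Eq (Pi (f : Nat). Nat) (\(j : Nat). j) (\(z : Nat). z)) (\(ψ : Pi (ζ : Nat). Vec Nat ζ). refl (Pi (m : Nat). Nat) (\(d : Nat). d)) (\(n : Pi (ω : Nat). Vec Nat ω). refl (Pi (s : Nat). Nat) (\(v : Nat). v))


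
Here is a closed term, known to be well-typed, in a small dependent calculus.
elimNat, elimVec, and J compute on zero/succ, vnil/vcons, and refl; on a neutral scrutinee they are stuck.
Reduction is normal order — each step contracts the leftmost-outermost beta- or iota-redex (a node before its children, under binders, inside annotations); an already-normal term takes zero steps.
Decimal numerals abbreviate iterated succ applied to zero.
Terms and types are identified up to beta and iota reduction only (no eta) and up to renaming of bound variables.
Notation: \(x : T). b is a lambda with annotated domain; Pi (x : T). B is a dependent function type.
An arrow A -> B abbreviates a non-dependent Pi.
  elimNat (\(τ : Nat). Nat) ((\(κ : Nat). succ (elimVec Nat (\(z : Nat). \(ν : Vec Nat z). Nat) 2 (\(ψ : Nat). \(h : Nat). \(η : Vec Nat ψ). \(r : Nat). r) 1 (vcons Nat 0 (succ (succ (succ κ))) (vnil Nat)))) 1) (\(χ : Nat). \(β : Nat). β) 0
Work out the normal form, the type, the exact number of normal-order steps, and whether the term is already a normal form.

resulting normal form:
  3
type:
  Nat
normal-order step count: 8
term was already normal: no
first contracted redex: an elimNat iota-redex


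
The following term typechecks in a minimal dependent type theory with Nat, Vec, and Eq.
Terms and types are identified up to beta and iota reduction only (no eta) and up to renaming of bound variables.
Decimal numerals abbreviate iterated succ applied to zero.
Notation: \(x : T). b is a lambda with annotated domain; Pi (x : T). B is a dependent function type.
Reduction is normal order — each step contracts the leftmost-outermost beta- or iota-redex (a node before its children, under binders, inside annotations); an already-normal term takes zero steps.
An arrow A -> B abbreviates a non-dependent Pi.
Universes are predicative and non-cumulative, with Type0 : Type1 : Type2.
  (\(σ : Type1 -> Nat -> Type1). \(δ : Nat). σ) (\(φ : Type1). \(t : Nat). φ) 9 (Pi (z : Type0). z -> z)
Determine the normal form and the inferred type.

resulting normal form:
  \(σ : Nat). Pi (δ : Type0). δ -> δ
the term's type:
  Nat -> Type1
observation: the first redex contracted is a beta-redex; the normal form is reached in 3 normal-order steps.


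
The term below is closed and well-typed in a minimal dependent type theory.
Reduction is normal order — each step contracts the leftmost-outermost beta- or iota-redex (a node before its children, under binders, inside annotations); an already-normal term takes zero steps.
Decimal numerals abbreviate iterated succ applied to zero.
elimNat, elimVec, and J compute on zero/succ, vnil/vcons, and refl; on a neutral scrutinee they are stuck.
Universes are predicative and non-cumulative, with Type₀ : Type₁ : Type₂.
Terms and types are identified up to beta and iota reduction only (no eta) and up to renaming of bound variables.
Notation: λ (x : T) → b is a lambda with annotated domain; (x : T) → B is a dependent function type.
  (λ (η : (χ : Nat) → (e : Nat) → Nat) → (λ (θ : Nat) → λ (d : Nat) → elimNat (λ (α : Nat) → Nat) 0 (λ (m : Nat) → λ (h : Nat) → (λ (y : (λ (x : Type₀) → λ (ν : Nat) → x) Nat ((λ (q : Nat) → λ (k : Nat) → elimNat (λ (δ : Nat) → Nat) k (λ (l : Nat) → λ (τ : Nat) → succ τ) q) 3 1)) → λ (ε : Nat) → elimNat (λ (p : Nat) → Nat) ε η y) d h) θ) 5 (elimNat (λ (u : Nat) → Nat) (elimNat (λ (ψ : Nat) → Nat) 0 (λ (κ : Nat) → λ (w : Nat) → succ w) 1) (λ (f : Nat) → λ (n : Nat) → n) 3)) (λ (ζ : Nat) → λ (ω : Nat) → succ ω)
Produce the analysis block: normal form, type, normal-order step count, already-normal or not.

reduced normal form:
  5
type:
  Nat
reduction steps (normal order): 119
already normal: no
first contracted redex: a beta-redex


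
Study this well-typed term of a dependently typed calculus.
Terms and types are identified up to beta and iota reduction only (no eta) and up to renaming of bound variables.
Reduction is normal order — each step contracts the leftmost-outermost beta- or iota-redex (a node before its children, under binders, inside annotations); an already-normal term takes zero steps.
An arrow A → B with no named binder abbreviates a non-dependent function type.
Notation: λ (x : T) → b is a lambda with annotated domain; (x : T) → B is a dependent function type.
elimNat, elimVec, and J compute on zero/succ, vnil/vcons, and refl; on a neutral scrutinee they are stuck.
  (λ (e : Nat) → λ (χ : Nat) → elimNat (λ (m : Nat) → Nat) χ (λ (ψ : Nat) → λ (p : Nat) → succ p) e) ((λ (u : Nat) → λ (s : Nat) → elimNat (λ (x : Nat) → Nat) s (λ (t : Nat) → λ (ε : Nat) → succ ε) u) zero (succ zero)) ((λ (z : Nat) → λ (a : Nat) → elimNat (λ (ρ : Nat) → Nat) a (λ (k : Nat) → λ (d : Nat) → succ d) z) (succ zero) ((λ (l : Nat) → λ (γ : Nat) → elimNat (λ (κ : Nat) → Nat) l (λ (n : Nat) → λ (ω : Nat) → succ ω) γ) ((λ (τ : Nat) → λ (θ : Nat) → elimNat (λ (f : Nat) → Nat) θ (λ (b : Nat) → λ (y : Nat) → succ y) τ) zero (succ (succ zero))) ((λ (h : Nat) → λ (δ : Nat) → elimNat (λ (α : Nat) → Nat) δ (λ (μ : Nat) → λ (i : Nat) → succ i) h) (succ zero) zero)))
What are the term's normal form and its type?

reduced normal form:
  succ (succ (succ (succ (succ zero))))
inferred type:
  Nat
observation: contracting a beta-redex first, the term normalizes in 30 steps.


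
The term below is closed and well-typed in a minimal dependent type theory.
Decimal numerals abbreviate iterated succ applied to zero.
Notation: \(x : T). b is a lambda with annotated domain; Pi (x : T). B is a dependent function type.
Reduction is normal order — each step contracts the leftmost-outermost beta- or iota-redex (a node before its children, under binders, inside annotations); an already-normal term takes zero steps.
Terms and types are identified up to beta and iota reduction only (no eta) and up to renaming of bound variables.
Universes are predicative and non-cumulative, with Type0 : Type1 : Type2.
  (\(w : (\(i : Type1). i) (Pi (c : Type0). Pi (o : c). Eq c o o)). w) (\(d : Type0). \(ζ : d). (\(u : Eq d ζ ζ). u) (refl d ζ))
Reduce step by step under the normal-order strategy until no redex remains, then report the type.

normal-order reduction sequence:
  (\(w : (\(i : Type1). i) (Pi (c : Type0). Pi (o : c). Eq c o o)). w) (\(d : Type0). \(ζ : d). (\(u : Eq d ζ ζ). u) (refl d ζ))
  ~> \(w : Type0). \(i : w). (\(c : Eq w i i). c) (refl w i)
  ~> \(w : Type0). \(i : w). refl w i
inferred type:
  Pi (w : Type0). Pi (i : w). Eq w i i


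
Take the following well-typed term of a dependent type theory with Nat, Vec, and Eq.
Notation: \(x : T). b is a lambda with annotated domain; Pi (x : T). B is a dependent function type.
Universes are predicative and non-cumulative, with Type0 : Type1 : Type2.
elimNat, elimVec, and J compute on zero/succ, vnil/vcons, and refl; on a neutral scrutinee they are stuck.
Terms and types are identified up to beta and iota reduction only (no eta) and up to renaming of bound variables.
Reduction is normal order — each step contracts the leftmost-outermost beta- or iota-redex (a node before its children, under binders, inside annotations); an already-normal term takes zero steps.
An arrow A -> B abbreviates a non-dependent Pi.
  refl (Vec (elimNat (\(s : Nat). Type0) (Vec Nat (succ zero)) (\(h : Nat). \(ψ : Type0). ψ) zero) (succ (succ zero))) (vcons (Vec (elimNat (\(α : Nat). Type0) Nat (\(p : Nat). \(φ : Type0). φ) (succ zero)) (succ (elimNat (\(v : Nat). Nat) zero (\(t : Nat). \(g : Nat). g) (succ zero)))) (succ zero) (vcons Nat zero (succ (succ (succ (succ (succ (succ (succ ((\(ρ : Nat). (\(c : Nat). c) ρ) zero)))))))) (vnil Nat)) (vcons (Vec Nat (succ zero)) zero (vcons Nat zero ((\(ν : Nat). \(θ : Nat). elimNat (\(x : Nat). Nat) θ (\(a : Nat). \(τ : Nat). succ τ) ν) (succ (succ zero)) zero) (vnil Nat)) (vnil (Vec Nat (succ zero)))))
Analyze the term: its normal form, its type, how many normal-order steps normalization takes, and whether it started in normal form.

resulting normal form:
  refl (Vec (Vec Nat (succ zero)) (succ (succ zero))) (vcons (Vec Nat (succ zero)) (succ zero) (vcons Nat zero (succ (succ (succ (succ (succ (succ (succ zero))))))) (vnil Nat)) (vcons (Vec Nat (succ zero)) zero (vcons Nat zero (succ (succ zero)) (vnil Nat)) (vnil (Vec Nat (succ zero)))))
inferred type:
  Eq (Vec (Vec Nat (succ zero)) (succ (succ zero))) (vcons (Vec Nat (succ zero)) (succ zero) (vcons Nat zero (succ (succ (succ (succ (succ (succ (succ zero))))))) (vnil Nat)) (vcons (Vec Nat (succ zero)) zero (vcons Nat zero (succ (succ zero)) (vnil Nat)) (vnil (Vec Nat (succ zero))))) (vcons (Vec Nat (succ zero)) (succ zero) (vcons Nat zero (succ (succ (succ (succ (succ (succ (succ zero))))))) (vnil Nat)) (vcons (Vec Nat (succ zero)) zero (vcons Nat zero (succ (succ zero)) (vnil Nat)) (vnil (Vec Nat (succ zero)))))
steps to reach normal form (normal order): 20
term was already normal: no
first redex: an elimNat iota-redex


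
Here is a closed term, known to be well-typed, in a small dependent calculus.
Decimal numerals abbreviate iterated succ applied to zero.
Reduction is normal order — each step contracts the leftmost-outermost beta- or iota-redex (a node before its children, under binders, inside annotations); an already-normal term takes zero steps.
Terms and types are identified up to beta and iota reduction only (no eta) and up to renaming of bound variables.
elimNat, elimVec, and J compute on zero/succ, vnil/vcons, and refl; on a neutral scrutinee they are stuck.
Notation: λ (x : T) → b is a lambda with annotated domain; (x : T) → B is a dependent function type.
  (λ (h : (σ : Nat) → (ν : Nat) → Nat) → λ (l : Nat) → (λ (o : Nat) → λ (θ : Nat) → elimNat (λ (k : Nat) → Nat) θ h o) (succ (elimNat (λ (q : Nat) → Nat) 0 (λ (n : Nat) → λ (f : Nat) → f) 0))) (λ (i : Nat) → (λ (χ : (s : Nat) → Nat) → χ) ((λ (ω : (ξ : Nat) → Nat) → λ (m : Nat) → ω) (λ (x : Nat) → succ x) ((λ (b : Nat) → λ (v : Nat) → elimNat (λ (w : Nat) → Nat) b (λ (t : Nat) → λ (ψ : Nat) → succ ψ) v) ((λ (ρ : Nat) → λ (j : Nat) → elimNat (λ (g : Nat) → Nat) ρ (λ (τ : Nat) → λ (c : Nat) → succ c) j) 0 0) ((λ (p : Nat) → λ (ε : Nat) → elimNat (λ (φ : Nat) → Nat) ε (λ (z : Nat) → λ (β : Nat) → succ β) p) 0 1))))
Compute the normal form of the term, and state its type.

normal form:
  λ (h : Nat) → λ (σ : Nat) → succ σ
the term's type:
  (h : Nat) → (σ : Nat) → Nat


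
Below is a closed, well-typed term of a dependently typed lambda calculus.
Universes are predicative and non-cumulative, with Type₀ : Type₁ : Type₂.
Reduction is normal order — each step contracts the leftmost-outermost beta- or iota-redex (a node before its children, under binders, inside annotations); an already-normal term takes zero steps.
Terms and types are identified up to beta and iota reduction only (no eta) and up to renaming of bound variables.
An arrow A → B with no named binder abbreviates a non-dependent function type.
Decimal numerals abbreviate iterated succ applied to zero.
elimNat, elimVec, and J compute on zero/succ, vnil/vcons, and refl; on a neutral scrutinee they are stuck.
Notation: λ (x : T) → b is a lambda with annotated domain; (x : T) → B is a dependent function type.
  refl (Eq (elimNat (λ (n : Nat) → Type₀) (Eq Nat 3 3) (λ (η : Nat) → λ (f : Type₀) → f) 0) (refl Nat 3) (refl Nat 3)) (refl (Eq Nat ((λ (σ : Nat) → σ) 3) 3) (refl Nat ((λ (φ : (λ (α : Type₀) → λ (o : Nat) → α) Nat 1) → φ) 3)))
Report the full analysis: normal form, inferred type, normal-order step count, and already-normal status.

reduced normal form:
  refl (Eq (Eq Nat 3 3) (refl Nat 3) (refl Nat 3)) (refl (Eq Nat 3 3) (refl Nat 3))
inferred type:
  Eq (Eq (Eq Nat 3 3) (refl Nat 3) (refl Nat 3)) (refl (Eq Nat 3 3) (refl Nat 3)) (refl (Eq Nat 3 3) (refl Nat 3))
steps to reach normal form (normal order): 3
started in normal form: no
first contracted redex: an elimNat iota-redex


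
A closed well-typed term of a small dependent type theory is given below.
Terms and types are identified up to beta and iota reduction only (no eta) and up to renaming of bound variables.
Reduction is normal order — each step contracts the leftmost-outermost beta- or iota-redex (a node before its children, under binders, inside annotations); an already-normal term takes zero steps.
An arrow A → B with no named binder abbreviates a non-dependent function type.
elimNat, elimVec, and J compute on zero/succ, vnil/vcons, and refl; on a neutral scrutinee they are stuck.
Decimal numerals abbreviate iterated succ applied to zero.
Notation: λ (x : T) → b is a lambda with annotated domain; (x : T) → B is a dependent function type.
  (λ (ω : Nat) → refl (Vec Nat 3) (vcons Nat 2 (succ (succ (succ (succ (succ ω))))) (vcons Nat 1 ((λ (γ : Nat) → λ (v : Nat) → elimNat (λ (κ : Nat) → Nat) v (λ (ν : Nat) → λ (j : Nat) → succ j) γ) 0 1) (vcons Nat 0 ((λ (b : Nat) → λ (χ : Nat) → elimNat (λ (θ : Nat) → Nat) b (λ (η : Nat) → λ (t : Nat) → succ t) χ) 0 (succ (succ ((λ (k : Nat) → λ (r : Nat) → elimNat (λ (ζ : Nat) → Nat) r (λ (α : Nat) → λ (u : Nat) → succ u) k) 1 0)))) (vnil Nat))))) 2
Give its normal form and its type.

reduced normal form:
  refl (Vec Nat 3) (vcons Nat 2 7 (vcons Nat 1 1 (vcons Nat 0 3 (vnil Nat))))
inferred type:
  Eq (Vec Nat 3) (vcons Nat 2 7 (vcons Nat 1 1 (vcons Nat 0 3 (vnil Nat)))) (vcons Nat 2 7 (vcons Nat 1 1 (vcons Nat 0 3 (vnil Nat))))


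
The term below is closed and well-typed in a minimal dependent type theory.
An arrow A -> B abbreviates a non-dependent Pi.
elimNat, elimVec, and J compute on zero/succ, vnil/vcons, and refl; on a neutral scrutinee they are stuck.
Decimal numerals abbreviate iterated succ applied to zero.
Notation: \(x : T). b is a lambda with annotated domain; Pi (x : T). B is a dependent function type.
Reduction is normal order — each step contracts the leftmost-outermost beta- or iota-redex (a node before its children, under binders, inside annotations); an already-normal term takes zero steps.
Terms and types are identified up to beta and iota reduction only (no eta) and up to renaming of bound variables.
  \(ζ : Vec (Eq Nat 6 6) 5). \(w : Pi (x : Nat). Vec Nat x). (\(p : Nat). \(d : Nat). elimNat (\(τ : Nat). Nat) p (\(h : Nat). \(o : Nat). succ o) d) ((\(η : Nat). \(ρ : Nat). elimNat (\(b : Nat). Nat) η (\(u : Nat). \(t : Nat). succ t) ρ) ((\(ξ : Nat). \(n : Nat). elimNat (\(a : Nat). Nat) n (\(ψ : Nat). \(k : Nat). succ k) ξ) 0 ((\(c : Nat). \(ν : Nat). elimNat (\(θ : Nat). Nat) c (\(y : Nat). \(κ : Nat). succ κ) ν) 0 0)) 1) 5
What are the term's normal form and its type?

resulting normal form:
  \(ζ : Vec (Eq Nat 6 6) 5). \(w : Pi (x : Nat). Vec Nat x). 6
the term's type:
  Vec (Eq Nat 6 6) 5 -> (Pi (ζ : Nat). Vec Nat ζ) -> Nat
observation: normalization takes exactly 30 steps under the normal-order strategy.


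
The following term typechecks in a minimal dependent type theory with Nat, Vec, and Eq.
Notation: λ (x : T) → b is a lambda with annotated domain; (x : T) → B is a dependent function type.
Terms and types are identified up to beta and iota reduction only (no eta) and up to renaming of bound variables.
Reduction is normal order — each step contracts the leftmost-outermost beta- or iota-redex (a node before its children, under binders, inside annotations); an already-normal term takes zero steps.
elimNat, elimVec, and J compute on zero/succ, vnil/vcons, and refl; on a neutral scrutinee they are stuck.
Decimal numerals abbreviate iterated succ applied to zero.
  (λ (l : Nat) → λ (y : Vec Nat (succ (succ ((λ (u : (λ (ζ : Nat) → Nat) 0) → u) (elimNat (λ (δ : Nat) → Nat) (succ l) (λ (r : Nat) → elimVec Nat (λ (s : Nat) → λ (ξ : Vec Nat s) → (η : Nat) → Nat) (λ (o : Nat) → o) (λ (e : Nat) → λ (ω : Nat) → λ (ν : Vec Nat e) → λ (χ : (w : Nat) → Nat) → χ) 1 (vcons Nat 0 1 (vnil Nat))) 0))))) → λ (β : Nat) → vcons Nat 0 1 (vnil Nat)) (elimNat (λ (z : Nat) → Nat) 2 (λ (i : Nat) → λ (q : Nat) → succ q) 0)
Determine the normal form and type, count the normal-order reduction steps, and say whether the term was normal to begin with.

resulting normal form:
  λ (l : Vec Nat 5) → λ (y : Nat) → vcons Nat 0 1 (vnil Nat)
type:
  (l : Vec Nat 5) → (y : Nat) → Vec Nat 1
normal-order step count: 4
started in normal form: no
first contracted redex: a beta-redex


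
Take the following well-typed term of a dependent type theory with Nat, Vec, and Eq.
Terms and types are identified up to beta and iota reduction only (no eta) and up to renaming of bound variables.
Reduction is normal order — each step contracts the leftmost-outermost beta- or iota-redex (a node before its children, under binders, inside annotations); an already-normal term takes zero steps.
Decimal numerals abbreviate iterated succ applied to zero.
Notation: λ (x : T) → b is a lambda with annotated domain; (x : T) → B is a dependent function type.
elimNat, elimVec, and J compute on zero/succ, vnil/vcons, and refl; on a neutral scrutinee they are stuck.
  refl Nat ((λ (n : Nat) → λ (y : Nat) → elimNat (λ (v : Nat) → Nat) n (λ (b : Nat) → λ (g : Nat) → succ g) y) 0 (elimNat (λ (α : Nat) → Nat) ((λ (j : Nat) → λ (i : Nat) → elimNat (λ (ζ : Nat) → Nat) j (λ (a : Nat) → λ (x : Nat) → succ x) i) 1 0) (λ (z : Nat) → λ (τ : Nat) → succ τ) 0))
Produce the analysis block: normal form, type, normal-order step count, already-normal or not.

normal form:
  refl Nat 1
inferred type:
  Eq Nat 1 1
steps to reach normal form (normal order): 10
already normal: no
first contracted redex: a beta-redex


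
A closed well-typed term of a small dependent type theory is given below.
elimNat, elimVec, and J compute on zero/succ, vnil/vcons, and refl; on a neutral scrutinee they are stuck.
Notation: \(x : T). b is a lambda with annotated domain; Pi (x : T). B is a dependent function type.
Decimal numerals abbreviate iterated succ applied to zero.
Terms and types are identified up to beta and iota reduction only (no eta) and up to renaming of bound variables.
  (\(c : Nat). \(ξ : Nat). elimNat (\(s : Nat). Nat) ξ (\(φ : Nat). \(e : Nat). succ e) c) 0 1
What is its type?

inferred type:
  Nat


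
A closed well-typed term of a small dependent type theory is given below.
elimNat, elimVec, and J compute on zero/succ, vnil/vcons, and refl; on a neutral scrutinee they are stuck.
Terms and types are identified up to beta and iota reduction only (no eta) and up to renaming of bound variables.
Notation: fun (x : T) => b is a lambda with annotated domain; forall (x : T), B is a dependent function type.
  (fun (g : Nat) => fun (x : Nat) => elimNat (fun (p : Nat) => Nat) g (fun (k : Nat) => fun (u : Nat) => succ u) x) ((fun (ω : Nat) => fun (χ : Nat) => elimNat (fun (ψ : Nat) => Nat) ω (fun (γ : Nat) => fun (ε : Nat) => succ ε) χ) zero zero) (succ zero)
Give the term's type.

inferred type:
  Nat


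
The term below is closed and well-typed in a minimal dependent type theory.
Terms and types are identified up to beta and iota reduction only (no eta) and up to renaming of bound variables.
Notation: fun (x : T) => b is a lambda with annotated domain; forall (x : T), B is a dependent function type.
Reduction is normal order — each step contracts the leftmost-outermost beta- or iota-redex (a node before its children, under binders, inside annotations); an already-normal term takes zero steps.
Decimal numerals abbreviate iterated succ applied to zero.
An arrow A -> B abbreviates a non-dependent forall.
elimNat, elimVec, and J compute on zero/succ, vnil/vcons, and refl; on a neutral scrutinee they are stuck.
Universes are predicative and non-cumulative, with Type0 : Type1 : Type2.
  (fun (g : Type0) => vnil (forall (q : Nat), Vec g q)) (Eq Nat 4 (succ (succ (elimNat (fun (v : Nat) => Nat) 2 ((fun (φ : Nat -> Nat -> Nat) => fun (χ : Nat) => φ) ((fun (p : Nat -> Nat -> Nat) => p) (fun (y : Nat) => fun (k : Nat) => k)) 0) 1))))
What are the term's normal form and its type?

reduced normal form:
  vnil (forall (g : Nat), Vec (Eq Nat 4 4) g)
inferred type:
  Vec (forall (g : Nat), Vec (Eq Nat 4 4) g) 0
observation: 8 normal-order steps normalize the term, beginning with a beta-redex.


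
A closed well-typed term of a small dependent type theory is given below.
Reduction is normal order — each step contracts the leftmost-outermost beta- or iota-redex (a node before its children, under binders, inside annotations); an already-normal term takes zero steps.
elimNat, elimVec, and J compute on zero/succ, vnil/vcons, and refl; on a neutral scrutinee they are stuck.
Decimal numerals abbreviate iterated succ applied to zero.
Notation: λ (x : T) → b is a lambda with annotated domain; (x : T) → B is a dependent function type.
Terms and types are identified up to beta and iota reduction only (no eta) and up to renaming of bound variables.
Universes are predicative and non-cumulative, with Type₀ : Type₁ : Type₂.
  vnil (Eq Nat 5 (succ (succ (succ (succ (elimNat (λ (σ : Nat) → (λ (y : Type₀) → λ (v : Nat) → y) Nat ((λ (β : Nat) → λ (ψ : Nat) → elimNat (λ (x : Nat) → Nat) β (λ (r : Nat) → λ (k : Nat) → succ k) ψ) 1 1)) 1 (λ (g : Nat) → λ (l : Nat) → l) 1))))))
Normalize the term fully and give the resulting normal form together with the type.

normal form:
  vnil (Eq Nat 5 5)
inferred type:
  Vec (Eq Nat 5 5) 0


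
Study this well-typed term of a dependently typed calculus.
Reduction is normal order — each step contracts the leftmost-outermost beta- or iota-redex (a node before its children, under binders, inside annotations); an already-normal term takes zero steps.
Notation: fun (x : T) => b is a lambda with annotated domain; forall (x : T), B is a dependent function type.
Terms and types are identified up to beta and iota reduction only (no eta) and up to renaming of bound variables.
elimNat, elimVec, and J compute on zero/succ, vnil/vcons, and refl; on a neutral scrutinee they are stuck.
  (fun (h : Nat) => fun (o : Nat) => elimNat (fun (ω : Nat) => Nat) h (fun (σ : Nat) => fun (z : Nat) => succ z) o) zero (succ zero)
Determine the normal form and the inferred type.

normal form:
  succ zero
type:
  Nat
observation: contracting a beta-redex first, the term normalizes in 6 steps.


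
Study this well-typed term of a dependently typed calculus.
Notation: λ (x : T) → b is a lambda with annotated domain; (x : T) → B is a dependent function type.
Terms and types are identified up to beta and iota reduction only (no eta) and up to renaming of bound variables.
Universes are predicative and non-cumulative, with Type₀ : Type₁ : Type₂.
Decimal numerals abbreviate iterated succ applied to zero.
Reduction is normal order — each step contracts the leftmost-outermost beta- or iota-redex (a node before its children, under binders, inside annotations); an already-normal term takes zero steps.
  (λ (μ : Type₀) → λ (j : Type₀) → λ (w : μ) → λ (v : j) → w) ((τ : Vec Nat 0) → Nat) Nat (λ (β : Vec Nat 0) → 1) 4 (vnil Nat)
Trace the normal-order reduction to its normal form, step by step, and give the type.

normal-order reduction sequence:
  (λ (μ : Type₀) → λ (j : Type₀) → λ (w : μ) → λ (v : j) → w) ((τ : Vec Nat 0) → Nat) Nat (λ (β : Vec Nat 0) → 1) 4 (vnil Nat)
  ~> (λ (μ : Type₀) → λ (j : (w : Vec Nat 0) → Nat) → λ (v : μ) → j) Nat (λ (τ : Vec Nat 0) → 1) 4 (vnil Nat)
  ~> (λ (μ : (j : Vec Nat 0) → Nat) → λ (w : Nat) → μ) (λ (v : Vec Nat 0) → 1) 4 (vnil Nat)
  ~> (λ (μ : Nat) → λ (j : Vec Nat 0) → 1) 4 (vnil Nat)
  ~> (λ (μ : Vec Nat 0) → 1) (vnil Nat)
  ~> 1
type:
  Nat


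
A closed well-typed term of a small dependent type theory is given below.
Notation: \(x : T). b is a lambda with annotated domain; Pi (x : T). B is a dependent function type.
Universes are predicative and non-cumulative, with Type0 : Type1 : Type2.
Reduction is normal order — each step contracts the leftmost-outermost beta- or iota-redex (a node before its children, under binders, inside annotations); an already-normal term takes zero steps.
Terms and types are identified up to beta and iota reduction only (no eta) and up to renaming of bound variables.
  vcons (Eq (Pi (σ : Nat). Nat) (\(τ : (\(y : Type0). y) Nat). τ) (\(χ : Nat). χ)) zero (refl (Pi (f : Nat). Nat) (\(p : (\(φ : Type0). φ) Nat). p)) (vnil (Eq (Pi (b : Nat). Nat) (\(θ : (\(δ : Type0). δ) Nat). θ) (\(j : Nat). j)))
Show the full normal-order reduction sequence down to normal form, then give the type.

normal-order reduction:
  vcons (Eq (Pi (σ : Nat). Nat) (\(τ : (\(y : Type0). y) Nat). τ) (\(χ : Nat). χ)) zero (refl (Pi (f : Nat). Nat) (\(p : (\(φ : Type0). φ) Nat). p)) (vnil (Eq (Pi (b : Nat). Nat) (\(θ : (\(δ : Type0). δ) Nat). θ) (\(j : Nat). j)))
  ~> vcons (Eq (Pi (σ : Nat). Nat) (\(τ : Nat). τ) (\(y : Nat). y)) zero (refl (Pi (χ : Nat). Nat) (\(f : (\(p : Type0). p) Nat). f)) (vnil (Eq (Pi (φ : Nat). Nat) (\(b : (\(θ : Type0). θ) Nat). b) (\(δ : Nat). δ)))
  ~> vcons (Eq (Pi (σ : Nat). Nat) (\(τ : Nat). τ) (\(y : Nat). y)) zero (refl (Pi (χ : Nat). Nat) (\(f : Nat). f)) (vnil (Eq (Pi (p : Nat). Nat) (\(φ : (\(b : Type0). b) Nat). φ) (\(θ : Nat). θ)))
  ~> vcons (Eq (Pi (σ : Nat). Nat) (\(τ : Nat). τ) (\(y : Nat). y)) zero (refl (Pi (χ : Nat). Nat) (\(f : Nat). f)) (vnil (Eq (Pi (p : Nat). Nat) (\(φ : Nat). φ) (\(b : Nat). b)))
type:
  Vec (Eq (Pi (σ : Nat). Nat) (\(τ : Nat). τ) (\(y : Nat). y)) (succ zero)


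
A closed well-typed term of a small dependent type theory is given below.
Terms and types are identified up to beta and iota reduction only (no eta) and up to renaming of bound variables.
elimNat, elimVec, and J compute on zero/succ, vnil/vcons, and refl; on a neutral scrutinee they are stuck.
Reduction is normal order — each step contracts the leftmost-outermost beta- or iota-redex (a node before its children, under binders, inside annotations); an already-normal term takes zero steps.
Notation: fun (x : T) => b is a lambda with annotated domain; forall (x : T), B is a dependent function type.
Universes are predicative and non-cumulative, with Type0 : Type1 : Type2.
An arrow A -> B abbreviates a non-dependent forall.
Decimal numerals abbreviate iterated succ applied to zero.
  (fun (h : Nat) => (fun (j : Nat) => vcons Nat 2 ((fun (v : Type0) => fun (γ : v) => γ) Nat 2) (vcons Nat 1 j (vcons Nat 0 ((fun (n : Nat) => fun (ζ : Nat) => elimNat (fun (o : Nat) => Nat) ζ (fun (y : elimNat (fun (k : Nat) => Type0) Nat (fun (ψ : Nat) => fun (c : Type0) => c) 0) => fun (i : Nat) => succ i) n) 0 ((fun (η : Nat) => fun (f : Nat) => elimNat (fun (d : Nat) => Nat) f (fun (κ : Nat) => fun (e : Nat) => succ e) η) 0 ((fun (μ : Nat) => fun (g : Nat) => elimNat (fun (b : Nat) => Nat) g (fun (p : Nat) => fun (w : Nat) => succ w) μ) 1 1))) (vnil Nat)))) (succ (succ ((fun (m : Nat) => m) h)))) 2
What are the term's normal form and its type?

resulting normal form:
  vcons Nat 2 2 (vcons Nat 1 4 (vcons Nat 0 2 (vnil Nat)))
the term's type:
  Vec Nat 3
observation: normalization takes exactly 17 steps under the normal-order strategy.


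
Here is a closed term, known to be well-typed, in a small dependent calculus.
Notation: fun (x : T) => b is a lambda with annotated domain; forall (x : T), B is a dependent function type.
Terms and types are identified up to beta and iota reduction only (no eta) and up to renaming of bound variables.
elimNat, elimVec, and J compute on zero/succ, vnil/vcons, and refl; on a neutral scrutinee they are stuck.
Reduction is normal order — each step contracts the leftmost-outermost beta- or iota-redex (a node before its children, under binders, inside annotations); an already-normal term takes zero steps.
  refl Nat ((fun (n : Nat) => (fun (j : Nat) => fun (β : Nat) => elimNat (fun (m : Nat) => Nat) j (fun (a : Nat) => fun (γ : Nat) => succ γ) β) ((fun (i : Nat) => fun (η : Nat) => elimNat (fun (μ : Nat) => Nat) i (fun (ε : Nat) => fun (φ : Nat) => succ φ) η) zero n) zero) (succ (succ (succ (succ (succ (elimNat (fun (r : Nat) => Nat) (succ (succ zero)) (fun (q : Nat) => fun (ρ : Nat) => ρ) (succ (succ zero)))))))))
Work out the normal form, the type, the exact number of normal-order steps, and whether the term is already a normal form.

reduced normal form:
  refl Nat (succ (succ (succ (succ (succ (succ (succ zero)))))))
inferred type:
  Eq Nat (succ (succ (succ (succ (succ (succ (succ zero))))))) (succ (succ (succ (succ (succ (succ (succ zero)))))))
reduction steps (normal order): 35
started in normal form: no
first redex: a beta-redex


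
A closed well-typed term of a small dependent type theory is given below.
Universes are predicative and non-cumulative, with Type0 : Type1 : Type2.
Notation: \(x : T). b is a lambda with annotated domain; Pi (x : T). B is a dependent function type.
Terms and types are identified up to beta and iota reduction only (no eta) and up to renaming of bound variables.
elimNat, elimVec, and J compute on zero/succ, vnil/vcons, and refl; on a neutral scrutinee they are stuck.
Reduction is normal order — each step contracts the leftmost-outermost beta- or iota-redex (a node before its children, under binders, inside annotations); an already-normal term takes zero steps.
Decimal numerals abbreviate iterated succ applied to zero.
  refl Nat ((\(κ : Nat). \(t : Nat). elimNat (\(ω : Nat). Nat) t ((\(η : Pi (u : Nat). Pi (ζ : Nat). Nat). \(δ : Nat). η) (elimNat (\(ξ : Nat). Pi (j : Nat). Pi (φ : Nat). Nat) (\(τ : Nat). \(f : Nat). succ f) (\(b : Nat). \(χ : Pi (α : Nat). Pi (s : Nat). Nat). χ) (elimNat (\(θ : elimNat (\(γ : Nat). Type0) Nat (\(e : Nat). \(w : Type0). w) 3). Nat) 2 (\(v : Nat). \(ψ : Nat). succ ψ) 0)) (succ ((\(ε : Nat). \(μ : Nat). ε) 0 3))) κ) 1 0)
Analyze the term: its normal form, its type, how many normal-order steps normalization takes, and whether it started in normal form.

resulting normal form:
  refl Nat 1
inferred type:
  Eq Nat 1 1
normal-order step count: 16
already normal: no
first contracted redex: a beta-redex


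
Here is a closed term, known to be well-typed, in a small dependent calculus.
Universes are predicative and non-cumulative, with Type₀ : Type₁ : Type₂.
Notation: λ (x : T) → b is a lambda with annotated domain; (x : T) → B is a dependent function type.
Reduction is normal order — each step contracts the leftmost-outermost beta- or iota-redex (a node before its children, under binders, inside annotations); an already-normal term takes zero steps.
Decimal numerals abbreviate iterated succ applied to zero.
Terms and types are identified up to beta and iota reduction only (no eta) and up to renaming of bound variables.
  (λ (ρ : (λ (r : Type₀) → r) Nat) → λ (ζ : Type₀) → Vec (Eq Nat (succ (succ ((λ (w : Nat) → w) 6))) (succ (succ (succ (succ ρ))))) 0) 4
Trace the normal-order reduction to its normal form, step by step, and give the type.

normal-order reduction sequence:
  (λ (ρ : (λ (r : Type₀) → r) Nat) → λ (ζ : Type₀) → Vec (Eq Nat (succ (succ ((λ (w : Nat) → w) 6))) (succ (succ (succ (succ ρ))))) 0) 4
  ~> λ (ρ : Type₀) → Vec (Eq Nat (succ (succ ((λ (r : Nat) → r) 6))) 8) 0
  ~> λ (ρ : Type₀) → Vec (Eq Nat 8 8) 0
type:
  (ρ : Type₀) → Type₀


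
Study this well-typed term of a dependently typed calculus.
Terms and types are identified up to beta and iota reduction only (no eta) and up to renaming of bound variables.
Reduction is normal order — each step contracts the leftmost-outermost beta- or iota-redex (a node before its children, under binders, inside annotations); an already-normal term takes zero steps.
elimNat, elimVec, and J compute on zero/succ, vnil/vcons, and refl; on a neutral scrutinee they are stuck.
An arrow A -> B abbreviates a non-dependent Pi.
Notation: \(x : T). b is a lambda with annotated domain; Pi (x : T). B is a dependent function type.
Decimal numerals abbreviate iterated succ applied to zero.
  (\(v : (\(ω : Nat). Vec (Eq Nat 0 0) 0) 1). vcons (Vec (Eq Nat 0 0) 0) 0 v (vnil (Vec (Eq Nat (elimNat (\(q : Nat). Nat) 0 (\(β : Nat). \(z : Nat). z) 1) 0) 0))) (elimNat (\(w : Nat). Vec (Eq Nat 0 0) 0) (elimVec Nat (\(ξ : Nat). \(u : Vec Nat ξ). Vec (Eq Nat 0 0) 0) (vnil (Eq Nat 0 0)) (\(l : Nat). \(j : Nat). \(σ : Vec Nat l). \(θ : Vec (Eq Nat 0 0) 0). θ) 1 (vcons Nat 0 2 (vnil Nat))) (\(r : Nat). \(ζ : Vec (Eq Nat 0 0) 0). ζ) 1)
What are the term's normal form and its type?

reduced normal form:
  vcons (Vec (Eq Nat 0 0) 0) 0 (vnil (Eq Nat 0 0)) (vnil (Vec (Eq Nat 0 0) 0))
inferred type:
  Vec (Vec (Eq Nat 0 0) 0) 1


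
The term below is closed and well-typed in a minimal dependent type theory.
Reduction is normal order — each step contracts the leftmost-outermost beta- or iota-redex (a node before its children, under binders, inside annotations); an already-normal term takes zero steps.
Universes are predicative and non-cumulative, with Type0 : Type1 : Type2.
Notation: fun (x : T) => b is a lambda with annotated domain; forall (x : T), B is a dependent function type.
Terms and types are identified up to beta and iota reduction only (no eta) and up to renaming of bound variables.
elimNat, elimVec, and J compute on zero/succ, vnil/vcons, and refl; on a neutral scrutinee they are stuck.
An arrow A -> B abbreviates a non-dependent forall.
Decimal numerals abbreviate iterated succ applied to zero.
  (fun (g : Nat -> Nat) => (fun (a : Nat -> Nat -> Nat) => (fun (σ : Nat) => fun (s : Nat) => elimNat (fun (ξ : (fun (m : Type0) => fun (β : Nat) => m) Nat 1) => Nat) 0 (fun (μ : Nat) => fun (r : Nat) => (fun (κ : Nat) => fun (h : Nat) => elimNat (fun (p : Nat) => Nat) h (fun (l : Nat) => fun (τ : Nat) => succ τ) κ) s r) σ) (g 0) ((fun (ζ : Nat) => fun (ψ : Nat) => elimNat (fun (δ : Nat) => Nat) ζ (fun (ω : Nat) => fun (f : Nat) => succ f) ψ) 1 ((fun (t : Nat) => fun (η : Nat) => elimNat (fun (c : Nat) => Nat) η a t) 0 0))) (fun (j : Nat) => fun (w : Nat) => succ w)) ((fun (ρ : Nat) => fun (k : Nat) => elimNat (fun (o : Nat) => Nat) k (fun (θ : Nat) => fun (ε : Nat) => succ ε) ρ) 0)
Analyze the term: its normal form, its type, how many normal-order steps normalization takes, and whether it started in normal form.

normal form:
  0
the term's type:
  Nat
steps to reach normal form (normal order): 22
term was already normal: no
first redex: a beta-redex


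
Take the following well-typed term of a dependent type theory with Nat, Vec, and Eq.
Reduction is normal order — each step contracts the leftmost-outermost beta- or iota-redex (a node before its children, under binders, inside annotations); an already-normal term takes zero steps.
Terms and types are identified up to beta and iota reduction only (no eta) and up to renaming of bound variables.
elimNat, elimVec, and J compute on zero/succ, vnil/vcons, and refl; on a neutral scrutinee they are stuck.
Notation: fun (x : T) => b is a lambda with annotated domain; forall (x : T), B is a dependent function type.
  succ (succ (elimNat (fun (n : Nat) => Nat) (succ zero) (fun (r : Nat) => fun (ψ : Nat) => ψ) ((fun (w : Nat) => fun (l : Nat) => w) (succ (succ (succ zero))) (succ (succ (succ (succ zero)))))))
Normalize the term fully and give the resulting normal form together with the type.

resulting normal form:
  succ (succ (succ zero))
inferred type:
  Nat
observation: the leftmost-outermost redex is a beta-redex, and normalization takes 12 steps.


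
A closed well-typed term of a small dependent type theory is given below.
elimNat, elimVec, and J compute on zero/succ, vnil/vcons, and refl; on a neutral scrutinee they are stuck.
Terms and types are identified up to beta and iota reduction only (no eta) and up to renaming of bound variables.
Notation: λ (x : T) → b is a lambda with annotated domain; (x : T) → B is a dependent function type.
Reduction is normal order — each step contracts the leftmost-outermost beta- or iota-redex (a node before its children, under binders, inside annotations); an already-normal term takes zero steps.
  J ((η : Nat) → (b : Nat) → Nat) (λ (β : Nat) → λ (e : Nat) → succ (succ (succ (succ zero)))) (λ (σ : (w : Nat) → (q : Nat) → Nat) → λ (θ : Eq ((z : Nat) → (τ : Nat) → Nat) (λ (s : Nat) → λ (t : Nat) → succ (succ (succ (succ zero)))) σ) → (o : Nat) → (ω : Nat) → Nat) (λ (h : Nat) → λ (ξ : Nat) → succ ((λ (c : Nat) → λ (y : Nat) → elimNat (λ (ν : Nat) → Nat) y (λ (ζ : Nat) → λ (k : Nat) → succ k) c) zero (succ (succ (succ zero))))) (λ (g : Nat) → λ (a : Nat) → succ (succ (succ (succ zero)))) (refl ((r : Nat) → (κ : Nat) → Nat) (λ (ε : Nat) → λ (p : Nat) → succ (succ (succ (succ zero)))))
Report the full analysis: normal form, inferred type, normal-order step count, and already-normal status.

resulting normal form:
  λ (η : Nat) → λ (b : Nat) → succ (succ (succ (succ zero)))
inferred type:
  (η : Nat) → (b : Nat) → Nat
normal-order step count: 4
already normal: no
first redex: a J iota-redex
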